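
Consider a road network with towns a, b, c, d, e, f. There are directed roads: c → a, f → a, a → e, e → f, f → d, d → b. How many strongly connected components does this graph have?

4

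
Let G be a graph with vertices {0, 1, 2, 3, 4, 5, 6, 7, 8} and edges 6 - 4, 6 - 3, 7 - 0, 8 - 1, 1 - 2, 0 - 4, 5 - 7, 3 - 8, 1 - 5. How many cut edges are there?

The edges on the cycle 6-3-8-1-5-7-0-4-6 are not bridges since each lies on that cycle.
But removing 2 - 1 disconnects 2 from 1 — this is a bridge.

1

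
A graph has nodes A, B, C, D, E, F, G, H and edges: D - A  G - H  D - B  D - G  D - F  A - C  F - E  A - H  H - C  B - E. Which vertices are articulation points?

D

Removing D increases the component count from 1 to 2, so D is a cut vertex.
By contrast removing G leaves 1 component; it is not a cut vertex. No other vertex is a cut vertex either.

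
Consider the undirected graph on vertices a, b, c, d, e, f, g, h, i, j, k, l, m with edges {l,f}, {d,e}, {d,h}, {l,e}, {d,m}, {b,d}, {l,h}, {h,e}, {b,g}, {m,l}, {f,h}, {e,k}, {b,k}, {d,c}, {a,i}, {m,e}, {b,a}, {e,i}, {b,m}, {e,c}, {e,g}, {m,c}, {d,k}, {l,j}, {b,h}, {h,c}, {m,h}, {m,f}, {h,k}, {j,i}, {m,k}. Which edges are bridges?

The edges on the cycle l-j-i-e-h-l are not bridges since each lies on that cycle.
Every edge lies on some cycle, so there are no bridges.

none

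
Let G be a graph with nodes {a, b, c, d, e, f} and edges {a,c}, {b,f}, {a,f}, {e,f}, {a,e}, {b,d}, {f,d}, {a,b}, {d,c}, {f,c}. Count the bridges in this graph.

0

The edges on the cycle a-e-f-b-a are not bridges since each lies on that cycle.
Every edge lies on some cycle, so there are no bridges.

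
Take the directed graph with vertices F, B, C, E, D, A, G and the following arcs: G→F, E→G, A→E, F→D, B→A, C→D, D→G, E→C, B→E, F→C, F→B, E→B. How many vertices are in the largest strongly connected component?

{A, B, C, D, E, F, G} are all mutually reachable — one SCC of size 7.
The largest has 7 vertices.

7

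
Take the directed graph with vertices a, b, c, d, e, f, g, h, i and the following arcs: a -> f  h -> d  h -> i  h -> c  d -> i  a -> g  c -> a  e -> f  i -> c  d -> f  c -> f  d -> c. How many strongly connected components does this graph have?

9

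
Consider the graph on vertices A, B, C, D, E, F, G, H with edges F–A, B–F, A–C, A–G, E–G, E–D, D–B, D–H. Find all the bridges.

A-C, D-H

The edges on the cycle E-D-B-F-A-G-E are not bridges since each lies on that cycle.
But removing A–C disconnects A from C; removing D–H disconnects D from H — these are bridges.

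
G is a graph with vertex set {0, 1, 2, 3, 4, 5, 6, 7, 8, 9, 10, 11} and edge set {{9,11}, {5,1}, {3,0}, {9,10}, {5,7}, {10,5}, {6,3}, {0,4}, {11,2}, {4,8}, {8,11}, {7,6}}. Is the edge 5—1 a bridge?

Yes

Removing 5—1 leaves no path between 5 and 1: the component count goes from 1 to 2. So it is a bridge.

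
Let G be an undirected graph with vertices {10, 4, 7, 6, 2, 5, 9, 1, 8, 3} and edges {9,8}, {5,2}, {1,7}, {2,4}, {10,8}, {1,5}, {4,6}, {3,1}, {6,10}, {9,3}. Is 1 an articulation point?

Yes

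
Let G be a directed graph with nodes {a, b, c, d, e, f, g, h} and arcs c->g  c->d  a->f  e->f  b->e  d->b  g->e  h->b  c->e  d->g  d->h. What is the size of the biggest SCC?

1

{g} is an SCC by itself.
{h} is an SCC by itself.
{f} is an SCC by itself.
{e} is an SCC by itself.
{a} is an SCC by itself.
(and 3 more singleton SCCs)
The largest has 1 vertex.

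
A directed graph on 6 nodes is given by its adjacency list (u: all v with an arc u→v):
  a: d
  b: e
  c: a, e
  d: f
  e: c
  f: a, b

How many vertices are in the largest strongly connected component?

{a, b, c, d, e, f} are all mutually reachable — one SCC of size 6.
The largest has 6 vertices.

6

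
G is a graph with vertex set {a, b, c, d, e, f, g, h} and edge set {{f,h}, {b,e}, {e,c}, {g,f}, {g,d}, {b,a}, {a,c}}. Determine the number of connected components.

2

Starting from d we can reach d, f, g, h. That is one component of size 4.
Starting from a we can reach a, b, c, e. That is one component of size 4.
Total: 2 components.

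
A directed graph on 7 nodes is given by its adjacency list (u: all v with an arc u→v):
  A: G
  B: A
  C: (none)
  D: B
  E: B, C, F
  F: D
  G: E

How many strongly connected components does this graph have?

2

{A, B, D, E, F, G} are all mutually reachable — one SCC of size 6.
{C} is an SCC by itself.
That gives 2 strongly connected components.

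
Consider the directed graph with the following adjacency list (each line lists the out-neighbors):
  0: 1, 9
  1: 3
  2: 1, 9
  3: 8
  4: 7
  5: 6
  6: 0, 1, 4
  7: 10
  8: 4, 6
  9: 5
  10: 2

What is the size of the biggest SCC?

{0, 1, 2, 3, 4, 5, 6, 7, 8, 9, 10} are all mutually reachable — one SCC of size 11.
The largest has 11 vertices.

11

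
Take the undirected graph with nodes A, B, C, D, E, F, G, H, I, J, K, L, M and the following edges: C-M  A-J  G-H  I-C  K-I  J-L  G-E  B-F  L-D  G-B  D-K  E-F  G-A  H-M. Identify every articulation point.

Removing G increases the component count from 1 to 2, so G is a cut vertex.
By contrast removing A leaves 1 component; it is not a cut vertex. No other vertex is a cut vertex either.

G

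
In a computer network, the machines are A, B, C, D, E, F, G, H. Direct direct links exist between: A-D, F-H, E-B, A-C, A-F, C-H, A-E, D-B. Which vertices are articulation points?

A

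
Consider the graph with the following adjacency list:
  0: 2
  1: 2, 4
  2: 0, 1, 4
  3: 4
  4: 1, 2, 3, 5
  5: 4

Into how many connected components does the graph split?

Starting from 0 we can reach 0, 1, 2, 3, 4, 5. That is one component of size 6.
Total: 1 component.

1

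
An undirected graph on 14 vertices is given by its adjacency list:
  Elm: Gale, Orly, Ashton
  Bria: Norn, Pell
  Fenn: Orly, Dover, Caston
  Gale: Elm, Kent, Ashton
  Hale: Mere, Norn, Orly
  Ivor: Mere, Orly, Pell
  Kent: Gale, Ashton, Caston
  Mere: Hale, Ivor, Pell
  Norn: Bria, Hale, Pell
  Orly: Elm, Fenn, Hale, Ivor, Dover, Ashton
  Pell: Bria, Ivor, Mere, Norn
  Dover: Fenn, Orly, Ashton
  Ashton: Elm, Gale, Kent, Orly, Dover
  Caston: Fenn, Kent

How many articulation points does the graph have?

1

Removing Orly increases the component count from 1 to 2, so Orly is a cut vertex.
By contrast removing Fenn leaves 1 component; it is not a cut vertex. No other vertex is a cut vertex either.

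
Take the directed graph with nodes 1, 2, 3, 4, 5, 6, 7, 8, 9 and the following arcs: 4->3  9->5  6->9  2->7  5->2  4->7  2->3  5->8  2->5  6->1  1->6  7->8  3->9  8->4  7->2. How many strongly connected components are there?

2

{2, 3, 4, 5, 7, 8, 9} are all mutually reachable — one SCC of size 7.
{1, 6} are all mutually reachable — one SCC of size 2.
That gives 2 strongly connected components.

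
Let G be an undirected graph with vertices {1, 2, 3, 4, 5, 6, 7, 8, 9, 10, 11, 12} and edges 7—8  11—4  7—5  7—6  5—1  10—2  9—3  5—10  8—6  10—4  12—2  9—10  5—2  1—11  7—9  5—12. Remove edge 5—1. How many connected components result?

5 and 1 are still connected via 5-10-4-11-1, so the component count stays at 1.

1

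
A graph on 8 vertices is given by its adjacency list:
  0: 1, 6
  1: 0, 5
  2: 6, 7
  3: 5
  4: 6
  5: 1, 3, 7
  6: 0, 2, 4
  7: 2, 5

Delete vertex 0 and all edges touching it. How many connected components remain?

With 0 gone, the remaining components are: {1, 2, 3, 4, 5, 6, 7}.
That is 1 component.

1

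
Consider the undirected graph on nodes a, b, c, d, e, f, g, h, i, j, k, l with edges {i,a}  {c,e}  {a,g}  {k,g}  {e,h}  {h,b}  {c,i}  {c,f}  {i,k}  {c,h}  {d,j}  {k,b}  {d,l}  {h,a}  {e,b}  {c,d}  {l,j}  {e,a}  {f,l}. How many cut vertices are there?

1

Removing c increases the component count from 1 to 2, so c is a cut vertex.
By contrast removing l leaves 1 component; it is not a cut vertex. No other vertex is a cut vertex either.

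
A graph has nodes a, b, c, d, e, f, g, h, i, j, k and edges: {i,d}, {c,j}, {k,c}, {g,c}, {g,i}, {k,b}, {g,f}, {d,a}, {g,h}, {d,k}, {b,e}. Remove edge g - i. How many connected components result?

1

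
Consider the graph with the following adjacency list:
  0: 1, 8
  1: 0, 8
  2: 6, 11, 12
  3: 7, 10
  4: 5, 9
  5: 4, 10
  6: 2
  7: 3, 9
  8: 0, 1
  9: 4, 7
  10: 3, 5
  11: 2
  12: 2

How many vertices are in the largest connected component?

Starting from 0 we can reach 0, 1, 8. That is one component of size 3.
Starting from 2 we can reach 2, 6, 11, 12. That is one component of size 4.
Starting from 3 we can reach 3, 4, 5, 7, 9, 10. That is one component of size 6.
The largest has 6 vertices.

6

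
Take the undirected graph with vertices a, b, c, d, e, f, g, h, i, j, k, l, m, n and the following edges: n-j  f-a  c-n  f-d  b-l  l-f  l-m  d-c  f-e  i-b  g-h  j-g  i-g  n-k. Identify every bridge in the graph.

a-f, e-f, g-h, k-n, l-m

The edges on the cycle i-b-l-f-d-c-n-j-g-i are not bridges since each lies on that cycle.
But removing l-m disconnects l from m; removing g-h disconnects g from h; removing e-f disconnects e from f; removing k-n disconnects k from n — these are bridges.
In total 5 edges are bridges.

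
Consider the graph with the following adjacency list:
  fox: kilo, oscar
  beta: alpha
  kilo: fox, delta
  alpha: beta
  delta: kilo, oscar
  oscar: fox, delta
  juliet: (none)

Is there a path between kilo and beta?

No

The component containing kilo is {fox, kilo, delta, oscar}, and beta is not in it.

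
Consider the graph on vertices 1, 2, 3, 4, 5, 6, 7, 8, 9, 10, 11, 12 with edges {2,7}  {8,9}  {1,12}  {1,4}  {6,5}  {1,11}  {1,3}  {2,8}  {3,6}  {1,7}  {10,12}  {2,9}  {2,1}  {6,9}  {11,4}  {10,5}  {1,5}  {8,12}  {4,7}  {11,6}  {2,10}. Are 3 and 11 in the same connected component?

From 3 we can reach 1, 2, 3, 4, 5, 6, 7, 8, 9, 10, 11, 12, which includes 11.

Yes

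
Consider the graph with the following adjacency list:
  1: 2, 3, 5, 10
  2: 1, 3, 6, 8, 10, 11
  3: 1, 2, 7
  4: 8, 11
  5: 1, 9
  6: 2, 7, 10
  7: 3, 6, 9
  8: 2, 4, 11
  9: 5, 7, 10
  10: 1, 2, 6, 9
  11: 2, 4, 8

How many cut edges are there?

The edges on the cycle 2-3-7-6-2 are not bridges since each lies on that cycle.
Every edge lies on some cycle, so there are no bridges.

0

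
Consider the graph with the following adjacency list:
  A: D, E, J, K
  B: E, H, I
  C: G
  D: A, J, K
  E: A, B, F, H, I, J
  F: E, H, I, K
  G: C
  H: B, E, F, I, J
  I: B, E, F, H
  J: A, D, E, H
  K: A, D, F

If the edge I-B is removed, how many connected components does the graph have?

I and B are still connected via I-E-B, so the component count stays at 2.

2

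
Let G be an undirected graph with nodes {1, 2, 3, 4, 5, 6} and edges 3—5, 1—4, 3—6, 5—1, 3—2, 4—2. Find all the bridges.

3-6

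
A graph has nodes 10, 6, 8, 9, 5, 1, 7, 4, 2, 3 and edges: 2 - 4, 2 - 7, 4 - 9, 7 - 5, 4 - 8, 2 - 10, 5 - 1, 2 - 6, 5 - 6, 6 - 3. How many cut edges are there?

The edges on the cycle 2-7-5-6-2 are not bridges since each lies on that cycle.
But removing 6 - 3 disconnects 6 from 3; removing 2 - 10 disconnects 2 from 10; removing 2 - 4 disconnects 2 from 4; removing 9 - 4 disconnects 9 from 4 — these are bridges.
In total 6 edges are bridges.

6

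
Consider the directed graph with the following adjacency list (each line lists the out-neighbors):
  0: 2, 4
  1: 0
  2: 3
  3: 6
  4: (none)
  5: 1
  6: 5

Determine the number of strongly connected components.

{0, 1, 2, 3, 5, 6} are all mutually reachable — one SCC of size 6.
{4} is an SCC by itself.
That gives 2 strongly connected components.

2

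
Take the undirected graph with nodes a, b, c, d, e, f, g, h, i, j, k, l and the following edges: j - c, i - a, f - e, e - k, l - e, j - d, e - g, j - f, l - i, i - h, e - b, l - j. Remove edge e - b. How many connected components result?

Before removal there is 1 component.
e - b is a bridge — removing it separates e's side from b's side.
After removal: 2 components.

2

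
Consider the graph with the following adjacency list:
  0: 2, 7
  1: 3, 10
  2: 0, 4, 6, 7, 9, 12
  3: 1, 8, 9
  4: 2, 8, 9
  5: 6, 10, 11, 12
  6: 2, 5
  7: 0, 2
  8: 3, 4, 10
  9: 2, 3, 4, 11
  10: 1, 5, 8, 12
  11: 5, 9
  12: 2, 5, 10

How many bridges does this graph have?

0

The edges on the cycle 2-0-7-2 are not bridges since each lies on that cycle.
Every edge lies on some cycle, so there are no bridges.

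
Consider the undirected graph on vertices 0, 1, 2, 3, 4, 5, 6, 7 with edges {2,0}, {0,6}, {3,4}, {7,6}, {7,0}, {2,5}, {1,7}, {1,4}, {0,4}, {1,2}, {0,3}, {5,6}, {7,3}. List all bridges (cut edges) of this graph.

none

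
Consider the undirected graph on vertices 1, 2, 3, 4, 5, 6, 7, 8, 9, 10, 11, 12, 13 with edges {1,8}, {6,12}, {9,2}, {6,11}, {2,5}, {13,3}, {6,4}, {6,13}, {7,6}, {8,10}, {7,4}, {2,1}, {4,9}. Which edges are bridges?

1-2, 1-8, 10-8, 11-6, 12-6, 13-3, 13-6, 2-5, 2-9, 4-9

The edges on the cycle 7-6-4-7 are not bridges since each lies on that cycle.
But removing 6–13 disconnects 6 from 13; removing 8–10 disconnects 8 from 10; removing 1–2 disconnects 1 from 2; removing 4–9 disconnects 4 from 9 — these are bridges.
In total 10 edges are bridges.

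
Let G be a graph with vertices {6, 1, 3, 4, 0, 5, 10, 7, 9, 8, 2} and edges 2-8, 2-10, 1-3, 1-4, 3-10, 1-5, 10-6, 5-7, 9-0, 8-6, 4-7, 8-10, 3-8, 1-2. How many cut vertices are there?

1

Removing 1 increases the component count from 2 to 3, so 1 is a cut vertex.
By contrast removing 4 leaves 2 components; it is not a cut vertex. No other vertex is a cut vertex either.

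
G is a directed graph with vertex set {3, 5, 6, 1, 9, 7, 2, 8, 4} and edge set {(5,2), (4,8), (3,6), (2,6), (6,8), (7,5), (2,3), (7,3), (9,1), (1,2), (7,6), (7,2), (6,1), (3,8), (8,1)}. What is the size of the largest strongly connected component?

5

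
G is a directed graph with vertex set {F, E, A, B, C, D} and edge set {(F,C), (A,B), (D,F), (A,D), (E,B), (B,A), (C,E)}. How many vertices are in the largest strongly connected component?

{A, B, C, D, E, F} are all mutually reachable — one SCC of size 6.
The largest has 6 vertices.

6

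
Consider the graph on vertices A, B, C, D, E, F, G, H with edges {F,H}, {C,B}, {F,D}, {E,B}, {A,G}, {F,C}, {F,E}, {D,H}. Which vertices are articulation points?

Removing F increases the component count from 2 to 3, so F is a cut vertex.
By contrast removing H leaves 2 components; it is not a cut vertex. No other vertex is a cut vertex either.

F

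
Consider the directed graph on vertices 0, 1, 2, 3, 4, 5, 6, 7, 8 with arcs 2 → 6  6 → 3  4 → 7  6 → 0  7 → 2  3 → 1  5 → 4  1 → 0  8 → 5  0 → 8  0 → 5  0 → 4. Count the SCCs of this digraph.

1

{0, 1, 2, 3, 4, 5, 6, 7, 8} are all mutually reachable — one SCC of size 9.
That gives 1 strongly connected component.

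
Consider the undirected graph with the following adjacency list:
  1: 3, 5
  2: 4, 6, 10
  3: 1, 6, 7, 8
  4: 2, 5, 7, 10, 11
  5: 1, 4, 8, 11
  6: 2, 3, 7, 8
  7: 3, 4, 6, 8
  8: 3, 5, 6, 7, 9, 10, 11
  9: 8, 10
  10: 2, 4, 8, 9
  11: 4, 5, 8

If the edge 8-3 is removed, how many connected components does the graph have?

1

8 and 3 are still connected via 8-7-3, so the component count stays at 1.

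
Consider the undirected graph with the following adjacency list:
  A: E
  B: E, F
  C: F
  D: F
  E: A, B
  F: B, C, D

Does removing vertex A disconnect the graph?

No

Deleting A leaves 1 component (was 1), so A is not a cut vertex.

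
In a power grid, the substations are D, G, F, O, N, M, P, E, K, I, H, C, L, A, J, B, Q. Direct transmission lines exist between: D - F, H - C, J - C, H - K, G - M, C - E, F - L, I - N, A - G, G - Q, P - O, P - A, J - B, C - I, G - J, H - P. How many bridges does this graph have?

The edges on the cycle H-P-A-G-J-C-H are not bridges since each lies on that cycle.
But removing H - K disconnects H from K; removing L - F disconnects L from F; removing N - I disconnects N from I; removing G - Q disconnects G from Q — these are bridges.
In total 10 edges are bridges.

10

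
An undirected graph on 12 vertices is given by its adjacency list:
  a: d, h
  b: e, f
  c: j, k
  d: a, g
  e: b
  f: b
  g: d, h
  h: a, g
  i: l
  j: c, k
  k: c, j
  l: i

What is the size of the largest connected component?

Starting from i we can reach i, l. That is one component of size 2.
Starting from b we can reach b, e, f. That is one component of size 3.
Starting from c we can reach c, j, k. That is one component of size 3.
Starting from a we can reach a, d, g, h. That is one component of size 4.
The largest has 4 vertices.

4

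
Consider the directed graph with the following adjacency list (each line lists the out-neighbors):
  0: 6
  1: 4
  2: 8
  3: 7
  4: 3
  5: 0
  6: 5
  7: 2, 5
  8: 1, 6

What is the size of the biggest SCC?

6

{1, 2, 3, 4, 7, 8} are all mutually reachable — one SCC of size 6.
{0, 5, 6} are all mutually reachable — one SCC of size 3.
The largest has 6 vertices.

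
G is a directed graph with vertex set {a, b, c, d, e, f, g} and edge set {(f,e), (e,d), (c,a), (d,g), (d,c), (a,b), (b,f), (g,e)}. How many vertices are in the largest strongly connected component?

{a, b, c, d, e, f, g} are all mutually reachable — one SCC of size 7.
The largest has 7 vertices.

7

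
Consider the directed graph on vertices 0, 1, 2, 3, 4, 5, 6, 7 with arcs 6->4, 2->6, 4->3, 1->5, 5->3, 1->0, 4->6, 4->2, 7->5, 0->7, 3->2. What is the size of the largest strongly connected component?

4

{2, 3, 4, 6} are all mutually reachable — one SCC of size 4.
{0} is an SCC by itself.
{5} is an SCC by itself.
{1} is an SCC by itself.
{7} is an SCC by itself.
The largest has 4 vertices.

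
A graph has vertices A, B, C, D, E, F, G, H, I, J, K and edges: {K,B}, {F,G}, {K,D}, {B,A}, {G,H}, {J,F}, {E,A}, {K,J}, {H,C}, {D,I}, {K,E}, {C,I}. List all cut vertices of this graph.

Removing K increases the component count from 1 to 2, so K is a cut vertex.
By contrast removing C leaves 1 component; it is not a cut vertex. No other vertex is a cut vertex either.

K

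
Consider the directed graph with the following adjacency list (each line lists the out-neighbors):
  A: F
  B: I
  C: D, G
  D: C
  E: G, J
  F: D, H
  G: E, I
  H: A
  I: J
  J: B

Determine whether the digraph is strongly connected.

No

There is no directed path from D to H, so the graph is not strongly connected.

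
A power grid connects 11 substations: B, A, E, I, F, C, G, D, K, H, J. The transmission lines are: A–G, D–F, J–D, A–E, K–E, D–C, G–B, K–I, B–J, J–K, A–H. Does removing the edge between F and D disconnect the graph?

Removing F–D leaves no path between F and D: the component count goes from 1 to 2. So it is a bridge.

Yes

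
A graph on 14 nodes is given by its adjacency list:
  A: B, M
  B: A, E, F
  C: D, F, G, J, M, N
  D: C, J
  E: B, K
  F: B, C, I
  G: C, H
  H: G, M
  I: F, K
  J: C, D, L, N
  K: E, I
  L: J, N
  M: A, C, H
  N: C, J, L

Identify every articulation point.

C

Removing C increases the component count from 1 to 2, so C is a cut vertex.
By contrast removing H leaves 1 component; it is not a cut vertex. No other vertex is a cut vertex either.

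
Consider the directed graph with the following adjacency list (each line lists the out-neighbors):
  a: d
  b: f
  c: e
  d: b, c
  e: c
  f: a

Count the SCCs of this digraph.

2

{a, b, d, f} are all mutually reachable — one SCC of size 4.
{c, e} are all mutually reachable — one SCC of size 2.
That gives 2 strongly connected components.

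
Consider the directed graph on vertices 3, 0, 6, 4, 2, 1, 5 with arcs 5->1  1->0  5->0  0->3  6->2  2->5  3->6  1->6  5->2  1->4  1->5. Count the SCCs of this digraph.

{0, 1, 2, 3, 5, 6} are all mutually reachable — one SCC of size 6.
{4} is an SCC by itself.
That gives 2 strongly connected components.

2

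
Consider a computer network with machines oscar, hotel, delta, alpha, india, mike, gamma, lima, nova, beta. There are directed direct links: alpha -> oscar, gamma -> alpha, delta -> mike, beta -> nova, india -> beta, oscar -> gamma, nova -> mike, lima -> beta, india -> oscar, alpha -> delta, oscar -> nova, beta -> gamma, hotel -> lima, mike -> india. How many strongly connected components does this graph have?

3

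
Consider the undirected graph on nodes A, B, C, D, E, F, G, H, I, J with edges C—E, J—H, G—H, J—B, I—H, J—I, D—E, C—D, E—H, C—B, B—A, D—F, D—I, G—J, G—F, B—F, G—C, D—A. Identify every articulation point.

Removing H, for instance, still leaves 1 component. No single vertex removal increases the component count — the graph has no articulation points.

none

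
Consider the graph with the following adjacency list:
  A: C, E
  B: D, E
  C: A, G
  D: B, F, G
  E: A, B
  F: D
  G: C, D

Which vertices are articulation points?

D

Removing D increases the component count from 1 to 2, so D is a cut vertex.
By contrast removing B leaves 1 component; it is not a cut vertex. No other vertex is a cut vertex either.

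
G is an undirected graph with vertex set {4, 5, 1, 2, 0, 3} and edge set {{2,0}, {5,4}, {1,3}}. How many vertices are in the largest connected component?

Starting from 1 we can reach 1, 3. That is one component of size 2.
Starting from 0 we can reach 0, 2. That is one component of size 2.
Starting from 4 we can reach 4, 5. That is one component of size 2.
The largest has 2 vertices.

2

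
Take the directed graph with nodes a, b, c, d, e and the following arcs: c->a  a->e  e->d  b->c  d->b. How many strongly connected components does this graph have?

{a, b, c, d, e} are all mutually reachable — one SCC of size 5.
That gives 1 strongly connected component.

1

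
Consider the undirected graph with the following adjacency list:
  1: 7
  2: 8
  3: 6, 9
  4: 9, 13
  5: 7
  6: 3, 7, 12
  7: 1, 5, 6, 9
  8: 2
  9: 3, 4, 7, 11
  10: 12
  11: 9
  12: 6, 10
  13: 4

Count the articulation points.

5

Removing 4 increases the component count from 2 to 3, so 4 is a cut vertex.
Removing 6 increases the component count from 2 to 3, so 6 is a cut vertex.
Removing 7 increases the component count from 2 to 4, so 7 is a cut vertex.
Likewise 9, 12 are cut vertices.
By contrast removing 5 leaves 2 components; it is not a cut vertex. No other vertex is a cut vertex either.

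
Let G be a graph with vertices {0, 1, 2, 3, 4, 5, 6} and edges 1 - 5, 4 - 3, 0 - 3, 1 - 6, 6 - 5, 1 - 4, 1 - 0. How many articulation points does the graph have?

1

Removing 1 increases the component count from 2 to 3, so 1 is a cut vertex.
By contrast removing 0 leaves 2 components; it is not a cut vertex. No other vertex is a cut vertex either.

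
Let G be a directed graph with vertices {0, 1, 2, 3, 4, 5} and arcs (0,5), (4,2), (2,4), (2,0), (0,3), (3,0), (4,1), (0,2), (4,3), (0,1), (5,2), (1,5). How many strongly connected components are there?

1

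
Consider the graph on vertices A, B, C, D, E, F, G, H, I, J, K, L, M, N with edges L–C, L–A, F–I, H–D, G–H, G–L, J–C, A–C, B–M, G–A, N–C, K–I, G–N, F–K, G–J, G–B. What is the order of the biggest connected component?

10

E is isolated — a component by itself.
Starting from F we can reach F, I, K. That is one component of size 3.
Starting from A we can reach A, B, C, D, G, H, J, L, M, N. That is one component of size 10.
The largest has 10 vertices.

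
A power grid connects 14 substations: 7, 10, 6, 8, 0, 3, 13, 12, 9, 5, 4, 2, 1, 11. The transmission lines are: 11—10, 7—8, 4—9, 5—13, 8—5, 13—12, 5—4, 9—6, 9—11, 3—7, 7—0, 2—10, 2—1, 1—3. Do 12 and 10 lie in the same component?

From 12 we can reach 0, 1, 2, 3, 4, 5, 6, 7, 8, 9, 10, 11, 12, 13, which includes 10.

Yes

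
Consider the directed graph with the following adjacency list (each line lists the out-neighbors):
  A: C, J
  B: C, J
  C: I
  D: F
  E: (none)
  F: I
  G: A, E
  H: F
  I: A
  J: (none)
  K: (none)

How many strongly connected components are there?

9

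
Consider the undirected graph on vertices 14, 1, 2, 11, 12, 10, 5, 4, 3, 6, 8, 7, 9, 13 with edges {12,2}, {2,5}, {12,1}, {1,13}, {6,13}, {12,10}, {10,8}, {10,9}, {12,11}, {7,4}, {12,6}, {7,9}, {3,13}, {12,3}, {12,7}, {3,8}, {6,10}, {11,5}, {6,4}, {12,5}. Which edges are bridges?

none

The edges on the cycle 12-6-4-7-12 are not bridges since each lies on that cycle.
Every edge lies on some cycle, so there are no bridges.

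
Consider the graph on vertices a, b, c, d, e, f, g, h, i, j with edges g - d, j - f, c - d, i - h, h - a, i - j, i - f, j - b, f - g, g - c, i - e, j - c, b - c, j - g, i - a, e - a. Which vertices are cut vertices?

i

Removing i increases the component count from 1 to 2, so i is a cut vertex.
By contrast removing b leaves 1 component; it is not a cut vertex. No other vertex is a cut vertex either.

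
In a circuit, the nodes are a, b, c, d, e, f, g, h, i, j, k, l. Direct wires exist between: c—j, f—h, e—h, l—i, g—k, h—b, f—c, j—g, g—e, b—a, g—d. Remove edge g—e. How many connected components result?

g and e are still connected via g-j-c-f-h-e, so the component count stays at 2.

2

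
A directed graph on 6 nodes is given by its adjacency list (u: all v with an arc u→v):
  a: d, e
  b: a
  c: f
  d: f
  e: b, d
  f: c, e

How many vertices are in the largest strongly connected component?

{a, b, c, d, e, f} are all mutually reachable — one SCC of size 6.
The largest has 6 vertices.

6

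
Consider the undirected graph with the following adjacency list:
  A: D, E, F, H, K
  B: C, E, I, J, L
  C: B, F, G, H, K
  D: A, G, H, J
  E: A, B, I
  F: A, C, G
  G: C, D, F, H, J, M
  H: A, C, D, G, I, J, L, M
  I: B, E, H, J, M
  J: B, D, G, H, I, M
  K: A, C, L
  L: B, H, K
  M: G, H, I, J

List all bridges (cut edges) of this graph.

The edges on the cycle C-H-M-I-B-C are not bridges since each lies on that cycle.
Every edge lies on some cycle, so there are no bridges.

none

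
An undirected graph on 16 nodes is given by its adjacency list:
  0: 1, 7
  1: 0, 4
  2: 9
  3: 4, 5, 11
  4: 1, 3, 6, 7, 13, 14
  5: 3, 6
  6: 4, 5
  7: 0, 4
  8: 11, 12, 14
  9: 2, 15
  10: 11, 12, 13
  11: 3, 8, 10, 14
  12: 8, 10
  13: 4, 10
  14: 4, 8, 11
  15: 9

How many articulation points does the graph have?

Removing 4 increases the component count from 2 to 3, so 4 is a cut vertex.
Removing 9 increases the component count from 2 to 3, so 9 is a cut vertex.
By contrast removing 15 leaves 2 components; it is not a cut vertex. No other vertex is a cut vertex either.

2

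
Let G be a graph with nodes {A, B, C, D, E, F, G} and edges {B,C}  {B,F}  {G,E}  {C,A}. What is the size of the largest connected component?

D is isolated — a component by itself.
Starting from E we can reach E, G. That is one component of size 2.
Starting from A we can reach A, B, C, F. That is one component of size 4.
The largest has 4 vertices.

4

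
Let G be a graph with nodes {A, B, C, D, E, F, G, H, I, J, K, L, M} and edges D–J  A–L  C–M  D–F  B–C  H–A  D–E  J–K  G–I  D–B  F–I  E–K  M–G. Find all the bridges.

A-H, A-L

The edges on the cycle D-E-K-J-D are not bridges since each lies on that cycle.
But removing H–A disconnects H from A; removing A–L disconnects A from L — these are bridges.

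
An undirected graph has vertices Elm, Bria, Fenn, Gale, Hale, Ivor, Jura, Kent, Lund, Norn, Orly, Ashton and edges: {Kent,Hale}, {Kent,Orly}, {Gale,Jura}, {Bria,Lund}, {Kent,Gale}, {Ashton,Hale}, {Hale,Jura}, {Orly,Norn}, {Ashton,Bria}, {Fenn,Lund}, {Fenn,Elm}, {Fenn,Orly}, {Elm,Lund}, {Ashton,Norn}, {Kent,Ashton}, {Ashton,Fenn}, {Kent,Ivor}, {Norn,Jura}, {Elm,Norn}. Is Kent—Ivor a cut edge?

Yes

Removing Kent—Ivor leaves no path between Kent and Ivor: the component count goes from 1 to 2. So it is a bridge.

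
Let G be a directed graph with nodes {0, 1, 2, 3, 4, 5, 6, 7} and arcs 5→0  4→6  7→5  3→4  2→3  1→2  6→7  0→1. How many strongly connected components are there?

1

{0, 1, 2, 3, 4, 5, 6, 7} are all mutually reachable — one SCC of size 8.
That gives 1 strongly connected component.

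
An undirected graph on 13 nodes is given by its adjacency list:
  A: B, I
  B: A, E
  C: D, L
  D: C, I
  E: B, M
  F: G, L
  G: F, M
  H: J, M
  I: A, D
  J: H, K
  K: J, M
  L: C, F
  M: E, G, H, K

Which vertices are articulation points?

M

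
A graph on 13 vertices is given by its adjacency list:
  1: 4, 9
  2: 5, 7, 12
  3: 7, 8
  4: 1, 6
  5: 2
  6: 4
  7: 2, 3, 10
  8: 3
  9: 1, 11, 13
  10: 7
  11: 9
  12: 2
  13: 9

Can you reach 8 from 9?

The component containing 9 is {1, 4, 6, 9, 11, 13}, and 8 is not in it.

No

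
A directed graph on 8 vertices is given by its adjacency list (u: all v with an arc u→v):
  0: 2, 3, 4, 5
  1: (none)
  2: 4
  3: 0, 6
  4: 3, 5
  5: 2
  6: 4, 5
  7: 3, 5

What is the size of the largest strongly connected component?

{0, 2, 3, 4, 5, 6} are all mutually reachable — one SCC of size 6.
{1} is an SCC by itself.
{7} is an SCC by itself.
The largest has 6 vertices.

6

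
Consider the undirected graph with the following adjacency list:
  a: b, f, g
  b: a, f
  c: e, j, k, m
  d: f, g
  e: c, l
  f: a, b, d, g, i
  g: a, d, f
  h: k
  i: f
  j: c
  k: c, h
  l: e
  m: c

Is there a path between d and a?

Yes

From d we can reach a, b, d, f, g, i, which includes a.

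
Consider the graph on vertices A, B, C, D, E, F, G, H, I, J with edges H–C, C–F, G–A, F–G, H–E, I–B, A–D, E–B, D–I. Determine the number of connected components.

2

J is isolated — a component by itself.
Starting from A we can reach A, B, C, D, E, F, G, H, I. That is one component of size 9.
Total: 2 components.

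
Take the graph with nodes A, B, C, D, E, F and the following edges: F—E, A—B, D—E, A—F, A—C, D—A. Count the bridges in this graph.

2

The edges on the cycle D-A-F-E-D are not bridges since each lies on that cycle.
But removing A—B disconnects A from B; removing A—C disconnects A from C — these are bridges.
That makes 2 bridges.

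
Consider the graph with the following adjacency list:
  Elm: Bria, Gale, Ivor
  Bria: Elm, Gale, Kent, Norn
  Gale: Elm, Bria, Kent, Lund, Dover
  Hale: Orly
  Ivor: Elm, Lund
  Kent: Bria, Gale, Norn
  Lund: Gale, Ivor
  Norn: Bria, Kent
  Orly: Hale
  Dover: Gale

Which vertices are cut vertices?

Removing Gale increases the component count from 2 to 3, so Gale is a cut vertex.
By contrast removing Elm leaves 2 components; it is not a cut vertex. No other vertex is a cut vertex either.

Gale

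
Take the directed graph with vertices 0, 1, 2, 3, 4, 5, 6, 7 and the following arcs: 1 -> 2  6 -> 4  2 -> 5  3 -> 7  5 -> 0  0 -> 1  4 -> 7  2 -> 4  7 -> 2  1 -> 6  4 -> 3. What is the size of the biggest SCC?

{0, 1, 2, 3, 4, 5, 6, 7} are all mutually reachable — one SCC of size 8.
The largest has 8 vertices.

8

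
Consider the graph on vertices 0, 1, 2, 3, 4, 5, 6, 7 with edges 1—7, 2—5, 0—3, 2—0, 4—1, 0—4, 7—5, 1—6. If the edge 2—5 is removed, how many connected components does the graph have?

1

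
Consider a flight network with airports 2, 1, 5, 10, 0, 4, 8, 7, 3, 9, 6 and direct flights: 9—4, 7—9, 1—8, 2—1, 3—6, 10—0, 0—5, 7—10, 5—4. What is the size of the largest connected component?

6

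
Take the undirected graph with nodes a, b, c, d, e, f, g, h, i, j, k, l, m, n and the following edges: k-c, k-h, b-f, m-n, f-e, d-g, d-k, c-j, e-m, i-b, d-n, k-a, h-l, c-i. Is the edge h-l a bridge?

Yes

Removing h-l leaves no path between h and l: the component count goes from 1 to 2. So it is a bridge.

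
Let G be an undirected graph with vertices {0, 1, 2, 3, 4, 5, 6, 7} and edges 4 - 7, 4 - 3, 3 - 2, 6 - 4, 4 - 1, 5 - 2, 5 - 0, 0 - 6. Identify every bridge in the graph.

1-4, 4-7

The edges on the cycle 5-0-6-4-3-2-5 are not bridges since each lies on that cycle.
But removing 4 - 1 disconnects 4 from 1; removing 4 - 7 disconnects 4 from 7 — these are bridges.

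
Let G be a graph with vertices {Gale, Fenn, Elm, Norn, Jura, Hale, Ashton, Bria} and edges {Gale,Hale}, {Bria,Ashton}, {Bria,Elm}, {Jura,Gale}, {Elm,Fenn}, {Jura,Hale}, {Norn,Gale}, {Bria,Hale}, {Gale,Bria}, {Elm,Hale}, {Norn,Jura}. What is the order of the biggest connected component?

8

Starting from Elm we can reach Elm, Bria, Fenn, Gale, Hale, Jura, Norn, Ashton. That is one component of size 8.
The largest has 8 vertices.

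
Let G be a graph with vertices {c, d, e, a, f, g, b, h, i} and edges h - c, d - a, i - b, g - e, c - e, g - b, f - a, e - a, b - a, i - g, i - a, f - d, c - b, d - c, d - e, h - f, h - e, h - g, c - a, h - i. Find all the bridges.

The edges on the cycle h-i-g-e-h are not bridges since each lies on that cycle.
Every edge lies on some cycle, so there are no bridges.

none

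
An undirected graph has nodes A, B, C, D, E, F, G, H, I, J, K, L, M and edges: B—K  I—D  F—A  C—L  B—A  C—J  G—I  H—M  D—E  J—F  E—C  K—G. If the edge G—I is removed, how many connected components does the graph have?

2

G and I are still connected via G-K-B-A-F-J-C-E-D-I, so the component count stays at 2.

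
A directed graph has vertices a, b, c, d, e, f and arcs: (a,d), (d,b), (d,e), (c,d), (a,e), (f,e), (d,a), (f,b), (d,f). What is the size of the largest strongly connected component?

2

{a, d} are all mutually reachable — one SCC of size 2.
{f} is an SCC by itself.
{b} is an SCC by itself.
{e} is an SCC by itself.
{c} is an SCC by itself.
The largest has 2 vertices.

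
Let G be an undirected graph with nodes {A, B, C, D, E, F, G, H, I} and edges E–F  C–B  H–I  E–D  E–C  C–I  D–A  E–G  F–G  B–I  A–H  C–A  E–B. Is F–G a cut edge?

After removing F–G, the path F-E-G still connects them, so the edge is not a bridge.

No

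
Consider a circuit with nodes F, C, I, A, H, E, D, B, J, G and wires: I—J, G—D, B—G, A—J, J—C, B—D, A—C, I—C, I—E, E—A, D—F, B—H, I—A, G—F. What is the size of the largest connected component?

Starting from A we can reach A, C, E, I, J. That is one component of size 5.
Starting from B we can reach B, D, F, G, H. That is one component of size 5.
The largest has 5 vertices.

5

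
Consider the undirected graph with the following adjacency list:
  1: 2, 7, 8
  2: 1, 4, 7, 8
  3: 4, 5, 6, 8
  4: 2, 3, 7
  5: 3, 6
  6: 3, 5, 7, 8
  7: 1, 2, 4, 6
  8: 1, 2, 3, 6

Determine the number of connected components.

1

Starting from 1 we can reach 1, 2, 3, 4, 5, 6, 7, 8. That is one component of size 8.
Total: 1 component.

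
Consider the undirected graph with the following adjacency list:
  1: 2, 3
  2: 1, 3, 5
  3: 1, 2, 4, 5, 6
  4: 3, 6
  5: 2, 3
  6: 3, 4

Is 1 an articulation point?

No

Deleting 1 leaves 1 component (was 1) (its neighbors 2, 3 remain connected to each other), so 1 is not a cut vertex.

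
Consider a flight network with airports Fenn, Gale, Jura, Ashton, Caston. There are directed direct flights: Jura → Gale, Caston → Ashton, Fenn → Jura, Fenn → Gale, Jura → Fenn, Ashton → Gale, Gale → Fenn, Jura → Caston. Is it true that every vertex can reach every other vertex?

From Caston we can reach every vertex (Fenn, Gale, Jura, Ashton, Caston), and every vertex can reach Caston (Fenn, Gale, Jura, Ashton, Caston). So the whole graph is one strongly connected component.

Yes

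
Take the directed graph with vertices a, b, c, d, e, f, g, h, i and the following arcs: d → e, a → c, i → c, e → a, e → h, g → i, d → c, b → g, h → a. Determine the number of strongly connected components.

9

{c} is an SCC by itself.
{a} is an SCC by itself.
{h} is an SCC by itself.
{e} is an SCC by itself.
{d} is an SCC by itself.
(and 4 more singleton SCCs)
That gives 9 strongly connected components.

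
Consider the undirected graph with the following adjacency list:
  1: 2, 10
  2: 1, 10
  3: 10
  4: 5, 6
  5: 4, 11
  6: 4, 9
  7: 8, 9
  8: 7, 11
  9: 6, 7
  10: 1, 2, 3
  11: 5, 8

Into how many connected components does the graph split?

2

Starting from 1 we can reach 1, 2, 3, 10. That is one component of size 4.
Starting from 4 we can reach 4, 5, 6, 7, 8, 9, 11. That is one component of size 7.
Total: 2 components.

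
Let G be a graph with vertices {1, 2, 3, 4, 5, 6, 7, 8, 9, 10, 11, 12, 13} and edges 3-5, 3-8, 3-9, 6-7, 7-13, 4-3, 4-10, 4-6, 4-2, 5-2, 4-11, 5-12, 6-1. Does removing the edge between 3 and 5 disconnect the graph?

After removing 3-5, the path 3-4-2-5 still connects them, so the edge is not a bridge.

No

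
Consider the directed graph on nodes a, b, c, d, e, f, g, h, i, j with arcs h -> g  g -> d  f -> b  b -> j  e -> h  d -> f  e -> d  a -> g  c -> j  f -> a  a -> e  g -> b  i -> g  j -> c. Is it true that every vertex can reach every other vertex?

There is no directed path from c to i, so the graph is not strongly connected.

No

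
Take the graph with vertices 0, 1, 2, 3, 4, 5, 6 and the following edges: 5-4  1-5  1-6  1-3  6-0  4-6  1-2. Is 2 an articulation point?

No

Deleting 2 leaves 1 component (was 1), so 2 is not a cut vertex.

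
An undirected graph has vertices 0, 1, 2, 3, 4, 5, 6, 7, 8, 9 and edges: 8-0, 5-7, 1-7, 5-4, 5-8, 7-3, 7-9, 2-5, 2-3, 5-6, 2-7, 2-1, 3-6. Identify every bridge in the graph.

0-8, 4-5, 5-8, 7-9

The edges on the cycle 2-5-7-2 are not bridges since each lies on that cycle.
But removing 8-0 disconnects 8 from 0; removing 8-5 disconnects 8 from 5; removing 9-7 disconnects 9 from 7; removing 4-5 disconnects 4 from 5 — these are bridges.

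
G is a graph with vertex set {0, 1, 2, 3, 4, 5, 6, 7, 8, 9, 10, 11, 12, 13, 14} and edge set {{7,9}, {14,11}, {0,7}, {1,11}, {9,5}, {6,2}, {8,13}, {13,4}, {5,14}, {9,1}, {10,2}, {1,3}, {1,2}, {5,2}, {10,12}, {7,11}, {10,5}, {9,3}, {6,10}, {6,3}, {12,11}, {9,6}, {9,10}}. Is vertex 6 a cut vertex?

Deleting 6 leaves 2 components (was 2), so 6 is not a cut vertex.

No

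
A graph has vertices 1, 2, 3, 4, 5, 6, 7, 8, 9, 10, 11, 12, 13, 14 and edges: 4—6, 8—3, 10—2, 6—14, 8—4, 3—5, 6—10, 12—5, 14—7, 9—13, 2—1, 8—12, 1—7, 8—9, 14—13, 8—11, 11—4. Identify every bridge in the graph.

none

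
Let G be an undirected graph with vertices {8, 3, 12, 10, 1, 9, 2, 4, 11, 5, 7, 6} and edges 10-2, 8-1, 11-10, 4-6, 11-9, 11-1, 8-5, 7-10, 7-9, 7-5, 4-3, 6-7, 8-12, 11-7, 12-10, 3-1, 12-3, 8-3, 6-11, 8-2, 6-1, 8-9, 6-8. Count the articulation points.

Removing 5, for instance, still leaves 1 component. No single vertex removal increases the component count — the graph has no articulation points.

0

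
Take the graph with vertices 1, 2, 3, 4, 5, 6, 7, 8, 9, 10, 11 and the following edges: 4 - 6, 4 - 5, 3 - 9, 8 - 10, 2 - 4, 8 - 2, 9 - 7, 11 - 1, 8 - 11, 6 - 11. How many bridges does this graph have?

The edges on the cycle 8-2-4-6-11-8 are not bridges since each lies on that cycle.
But removing 9 - 7 disconnects 9 from 7; removing 4 - 5 disconnects 4 from 5; removing 3 - 9 disconnects 3 from 9; removing 8 - 10 disconnects 8 from 10 — these are bridges.
In total 5 edges are bridges.

5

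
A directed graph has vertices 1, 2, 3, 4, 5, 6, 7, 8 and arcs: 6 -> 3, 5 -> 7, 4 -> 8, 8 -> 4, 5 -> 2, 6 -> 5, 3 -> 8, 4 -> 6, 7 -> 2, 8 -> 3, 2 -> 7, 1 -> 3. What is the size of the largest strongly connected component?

4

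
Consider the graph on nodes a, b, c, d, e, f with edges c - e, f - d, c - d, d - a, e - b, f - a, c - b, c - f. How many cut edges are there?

0

The edges on the cycle c-e-b-c are not bridges since each lies on that cycle.
Every edge lies on some cycle, so there are no bridges.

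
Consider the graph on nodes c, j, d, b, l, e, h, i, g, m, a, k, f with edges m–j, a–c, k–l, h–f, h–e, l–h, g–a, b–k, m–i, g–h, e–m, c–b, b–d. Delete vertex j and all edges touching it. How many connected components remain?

1

With j gone, the remaining components are: {a, b, c, d, e, f, g, h, i, k, l, m}.
That is 1 component.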